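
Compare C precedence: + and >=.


'+' is additive (level 9); '>=' is relational (level 7)
Higher level binds tighter
'+' has higher precedence than '>='


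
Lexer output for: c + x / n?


Scan left to right, longest-match per lexeme
Tokens: ID(c), OP(+), ID(x), OP(/), ID(n)


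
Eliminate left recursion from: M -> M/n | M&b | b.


Left-recursive alternatives: M/n, M&b; non-recursive: b
Introduce M': M -> bM', M' -> /nM' | &bM' | ε


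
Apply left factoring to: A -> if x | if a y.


Common prefix: 'if'
Factored: A -> if A', A' -> x | a y


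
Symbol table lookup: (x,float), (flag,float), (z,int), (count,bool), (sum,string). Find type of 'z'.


Lookup 'z' → type int


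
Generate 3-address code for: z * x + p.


Break into single-operator statements:
t1 = z * x
t2 = t1 + p


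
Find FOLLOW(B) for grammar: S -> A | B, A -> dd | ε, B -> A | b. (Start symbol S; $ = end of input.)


$ ∈ FOLLOW(S). For each A -> αBβ: add FIRST(β)\{ε} to FOLLOW(B); if β nullable, add FOLLOW(A).
FOLLOW(B) = {$}


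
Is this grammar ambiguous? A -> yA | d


right-linear, alternatives start with distinct terminals 'y' vs 'd': unique leftmost derivation
Unambiguous


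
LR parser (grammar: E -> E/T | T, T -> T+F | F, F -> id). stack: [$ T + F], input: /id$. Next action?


handle 'T+F' on top
Action: reduce (T -> T+F)


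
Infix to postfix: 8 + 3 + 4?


Left to right (same or higher precedence on left)
Postfix: 8 3 + 4 +


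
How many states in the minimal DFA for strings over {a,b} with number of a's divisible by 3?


Track (count of a) mod 3: states 0..2, accept at 0
Minimal DFA: 3 states


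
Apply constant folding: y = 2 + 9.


2 + 9 = 11 at compile time
Optimized: y = 11


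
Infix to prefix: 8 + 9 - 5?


left-to-right (same/higher precedence on left): tree is (- (+ 8 9) 5)
Prefix: - + 8 9 5


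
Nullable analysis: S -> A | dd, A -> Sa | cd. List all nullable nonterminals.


A nonterminal is nullable iff some alternative derives ε (directly, or every symbol in it is nullable)
Nullable: {}


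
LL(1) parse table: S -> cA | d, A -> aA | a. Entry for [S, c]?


For [S, c]: 'c' ∈ FIRST(cA)
Entry: S -> cA


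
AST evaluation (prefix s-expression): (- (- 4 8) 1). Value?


Evaluate inner: (- 4 8) = -4
Evaluate root: (- -4 1) = -5
Result: -5


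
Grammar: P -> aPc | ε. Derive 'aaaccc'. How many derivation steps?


Derivation: P => aPc => aaPcc => aaaPccc => aaaccc
Steps: 4


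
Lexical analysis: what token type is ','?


Pattern: delimiter/punctuation
Type: PUNCTUATION


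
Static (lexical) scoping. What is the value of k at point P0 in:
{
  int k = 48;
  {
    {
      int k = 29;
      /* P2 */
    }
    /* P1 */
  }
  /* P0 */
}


k declared in the same block as P0
k = 48


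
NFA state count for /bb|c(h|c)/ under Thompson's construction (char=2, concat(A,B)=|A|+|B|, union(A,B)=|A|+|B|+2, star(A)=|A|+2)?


Syntax tree has 5 char leaf(s), 2 union(s), 0 star(s)
chars contribute 5×2 = 10; each union adds +2; each star adds +2
Total: 10 + 4 + 0 = 14 states


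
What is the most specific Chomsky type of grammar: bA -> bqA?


LHS has context (more than one symbol) and |LHS| ≤ |RHS|
Classification: Type 1 (Context-Sensitive)


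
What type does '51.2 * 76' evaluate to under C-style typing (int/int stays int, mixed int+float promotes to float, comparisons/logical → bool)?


Operand types: float * int
Rule: mixed int/float promotes to float; int/int stays int
Result type: float


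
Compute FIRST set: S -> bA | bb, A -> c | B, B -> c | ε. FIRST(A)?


Per alternative of A: FIRST(c) = {c}; FIRST(B) = {c, ε}
FIRST(A) = {c, ε}


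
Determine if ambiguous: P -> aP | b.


right-linear, alternatives start with distinct terminals 'a' vs 'b': unique leftmost derivation
Unambiguous


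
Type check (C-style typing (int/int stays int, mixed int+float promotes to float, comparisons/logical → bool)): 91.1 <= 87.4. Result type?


Operand types: float <= float
Rule: comparison yields bool
Result type: bool


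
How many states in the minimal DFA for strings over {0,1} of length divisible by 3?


Track length mod 3: states 0..2, accept at 0
Minimal DFA: 3 states


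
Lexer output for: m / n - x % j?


Scan left to right, longest-match per lexeme
Tokens: ID(m), OP(/), ID(n), OP(-), ID(x), OP(%), ID(j)


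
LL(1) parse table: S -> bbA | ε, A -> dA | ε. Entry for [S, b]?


For [S, b]: 'b' ∈ FIRST(bbA)
Entry: S -> bbA


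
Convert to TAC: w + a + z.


Break into single-operator statements:
t1 = w + a
t2 = t1 + z


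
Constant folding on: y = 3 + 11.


3 + 11 = 14 at compile time
Optimized: y = 14


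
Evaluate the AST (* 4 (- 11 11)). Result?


Evaluate inner: (- 11 11) = 0
Evaluate root: (* 4 0) = 0
Result: 0


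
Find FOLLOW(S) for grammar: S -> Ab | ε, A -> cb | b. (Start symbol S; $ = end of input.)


$ ∈ FOLLOW(S). For each A -> αBβ: add FIRST(β)\{ε} to FOLLOW(B); if β nullable, add FOLLOW(A).
FOLLOW(S) = {$}


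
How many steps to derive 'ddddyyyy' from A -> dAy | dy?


Derivation: A => dAy => ddAyy => dddAyyy => ddddyyyy
Steps: 4


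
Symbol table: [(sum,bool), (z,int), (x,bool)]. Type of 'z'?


Lookup 'z' → type int


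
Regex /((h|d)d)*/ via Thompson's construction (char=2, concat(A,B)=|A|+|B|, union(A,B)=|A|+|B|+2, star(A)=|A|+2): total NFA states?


Syntax tree has 3 char leaf(s), 1 union(s), 1 star(s)
chars contribute 3×2 = 6; each union adds +2; each star adds +2
Total: 6 + 2 + 2 = 10 states


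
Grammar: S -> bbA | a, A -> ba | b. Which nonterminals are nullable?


A nonterminal is nullable iff some alternative derives ε (directly, or every symbol in it is nullable)
Nullable: {}


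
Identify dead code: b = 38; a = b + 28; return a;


b is read by a's definition; a is returned
No dead code


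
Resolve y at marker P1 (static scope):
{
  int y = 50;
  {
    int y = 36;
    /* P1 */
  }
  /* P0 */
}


y declared in the same block as P1
y = 36


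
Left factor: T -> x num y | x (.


Common prefix: 'x'
Factored: T -> x T', T' -> num y | (


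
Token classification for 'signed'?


Pattern: reserved word
Type: KEYWORD


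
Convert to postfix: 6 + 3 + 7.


Left to right (same or higher precedence on left)
Postfix: 6 3 + 7 +


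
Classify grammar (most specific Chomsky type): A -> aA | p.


Right-linear: every RHS is a terminal or a terminal followed by one nonterminal
Classification: Type 3 (Regular)


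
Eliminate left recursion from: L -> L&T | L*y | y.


Left-recursive alternatives: L&T, L*y; non-recursive: y
Introduce L': L -> yL', L' -> &TL' | *yL' | ε


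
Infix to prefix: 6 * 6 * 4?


left-to-right (same/higher precedence on left): tree is (* (* 6 6) 4)
Prefix: * * 6 6 4


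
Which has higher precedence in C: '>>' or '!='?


'>>' is shift (level 8); '!=' is equality (level 6)
Higher level binds tighter
'>>' has higher precedence than '!='


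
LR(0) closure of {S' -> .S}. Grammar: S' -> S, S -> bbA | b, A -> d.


Start: S' -> .S
For each item with dot before a nonterminal B, add B -> .γ for every B-production
Closure: [S' -> .S, S -> .bbA, S -> .b]


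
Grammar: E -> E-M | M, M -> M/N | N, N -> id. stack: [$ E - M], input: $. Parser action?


handle 'E-M' on top; lookahead ∈ FOLLOW(E) = {-, $}
Action: reduce (E -> E-M)


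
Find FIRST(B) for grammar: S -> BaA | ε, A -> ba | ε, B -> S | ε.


Per alternative of B: FIRST(S) = {a, ε}; FIRST(ε) = {ε}
FIRST(B) = {a, ε}


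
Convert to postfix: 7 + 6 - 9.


Left to right (same or higher precedence on left)
Postfix: 7 6 + 9 -


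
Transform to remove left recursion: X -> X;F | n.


Left-recursive alternatives: X;F; non-recursive: n
Introduce X': X -> nX', X' -> ;FX' | ε


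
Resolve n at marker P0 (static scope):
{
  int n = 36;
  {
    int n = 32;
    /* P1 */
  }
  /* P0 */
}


n declared in the same block as P0
n = 36


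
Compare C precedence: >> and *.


'*' is multiplicative (level 10); '>>' is shift (level 8)
Higher level binds tighter
'*' has higher precedence than '>>'


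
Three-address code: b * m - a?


Break into single-operator statements:
t1 = b * m
t2 = t1 - a


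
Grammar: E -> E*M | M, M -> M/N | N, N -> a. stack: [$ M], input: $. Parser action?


lookahead ∉ {/} so M won't extend; reduce E -> M
Action: reduce (E -> M)


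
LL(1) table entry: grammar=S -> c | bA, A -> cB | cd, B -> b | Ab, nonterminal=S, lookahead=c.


For [S, c]: 'c' ∈ FIRST(c)
Entry: S -> c


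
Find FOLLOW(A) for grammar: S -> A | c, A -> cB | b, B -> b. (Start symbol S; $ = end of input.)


$ ∈ FOLLOW(S). For each A -> αBβ: add FIRST(β)\{ε} to FOLLOW(B); if β nullable, add FOLLOW(A).
FOLLOW(A) = {$}


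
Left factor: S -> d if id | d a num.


Common prefix: 'd'
Factored: S -> d S', S' -> if id | a num


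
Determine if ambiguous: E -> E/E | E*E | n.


'n/n*n' has two parse trees (no precedence encoded between / and *)
Ambiguous


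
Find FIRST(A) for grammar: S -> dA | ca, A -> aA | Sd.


Per alternative of A: FIRST(aA) = {a}; FIRST(Sd) = {c, d}
FIRST(A) = {a, c, d}


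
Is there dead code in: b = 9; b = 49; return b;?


first assignment to b is overwritten before any read
Dead: 'b = 9'


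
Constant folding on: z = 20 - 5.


20 - 5 = 15 at compile time
Optimized: z = 15


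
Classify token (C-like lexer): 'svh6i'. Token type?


Pattern: letter/underscore followed by alphanumerics, not a keyword
Type: IDENTIFIER


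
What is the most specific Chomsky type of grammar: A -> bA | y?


Right-linear: every RHS is a terminal or a terminal followed by one nonterminal
Classification: Type 3 (Regular)


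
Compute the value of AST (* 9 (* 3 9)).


Evaluate inner: (* 3 9) = 27
Evaluate root: (* 9 27) = 243
Result: 243


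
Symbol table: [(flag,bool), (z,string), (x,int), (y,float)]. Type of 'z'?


Lookup 'z' → type string


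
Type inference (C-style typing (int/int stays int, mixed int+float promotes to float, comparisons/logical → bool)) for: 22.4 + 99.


Operand types: float + int
Rule: mixed int/float promotes to float; int/int stays int
Result type: float


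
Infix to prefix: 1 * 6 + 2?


left-to-right (same/higher precedence on left): tree is (+ (* 1 6) 2)
Prefix: + * 1 6 2


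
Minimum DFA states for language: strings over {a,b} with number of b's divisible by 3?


Track (count of b) mod 3: states 0..2, accept at 0
Minimal DFA: 3 states


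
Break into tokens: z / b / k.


Scan left to right, longest-match per lexeme
Tokens: ID(z), OP(/), ID(b), OP(/), ID(k)


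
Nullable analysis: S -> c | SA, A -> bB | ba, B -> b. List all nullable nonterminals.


A nonterminal is nullable iff some alternative derives ε (directly, or every symbol in it is nullable)
Nullable: {}


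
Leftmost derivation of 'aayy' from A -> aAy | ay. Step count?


Derivation: A => aAy => aayy
Steps: 2


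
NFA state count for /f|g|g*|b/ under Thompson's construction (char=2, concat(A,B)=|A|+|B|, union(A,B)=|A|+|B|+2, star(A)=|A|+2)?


Syntax tree has 4 char leaf(s), 3 union(s), 1 star(s)
chars contribute 4×2 = 8; each union adds +2; each star adds +2
Total: 8 + 6 + 2 = 16 states


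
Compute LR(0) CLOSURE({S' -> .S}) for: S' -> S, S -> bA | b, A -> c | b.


Start: S' -> .S
For each item with dot before a nonterminal B, add B -> .γ for every B-production
Closure: [S' -> .S, S -> .bA, S -> .b]


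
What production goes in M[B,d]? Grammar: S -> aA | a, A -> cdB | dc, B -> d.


For [B, d]: 'd' ∈ FIRST(d)
Entry: B -> d


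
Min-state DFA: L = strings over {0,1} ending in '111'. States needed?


Track the longest suffix of input matching a prefix of '111': 4 classes (prefixes of length 0..3)
Minimal DFA: 4 states


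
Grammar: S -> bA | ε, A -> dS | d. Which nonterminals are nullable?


A nonterminal is nullable iff some alternative derives ε (directly, or every symbol in it is nullable)
Nullable: {S}


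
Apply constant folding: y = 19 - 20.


19 - 20 = -1 at compile time
Optimized: y = -1


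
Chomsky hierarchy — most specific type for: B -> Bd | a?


Left-linear: every RHS is a terminal or one nonterminal followed by a terminal
Classification: Type 3 (Regular)


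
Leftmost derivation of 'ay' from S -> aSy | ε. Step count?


Derivation: S => aSy => ay
Steps: 2


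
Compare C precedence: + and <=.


'+' is additive (level 9); '<=' is relational (level 7)
Higher level binds tighter
'+' has higher precedence than '<='


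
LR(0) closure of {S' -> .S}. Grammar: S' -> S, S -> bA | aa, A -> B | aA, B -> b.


Start: S' -> .S
For each item with dot before a nonterminal B, add B -> .γ for every B-production
Closure: [S' -> .S, S -> .bA, S -> .aa]


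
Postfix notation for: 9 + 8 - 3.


Left to right (same or higher precedence on left)
Postfix: 9 8 + 3 -


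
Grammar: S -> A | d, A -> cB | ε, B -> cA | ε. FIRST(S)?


Per alternative of S: FIRST(A) = {c, ε}; FIRST(d) = {d}
FIRST(S) = {c, d, ε}


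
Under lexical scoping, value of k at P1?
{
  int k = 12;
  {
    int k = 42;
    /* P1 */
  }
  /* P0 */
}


k declared in the same block as P1
k = 42


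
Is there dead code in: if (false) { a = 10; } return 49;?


condition is constant false, so the whole block is unreachable
Dead: 'if (false) { a = 10; }'


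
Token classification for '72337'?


Pattern: digits only
Type: INTEGER_LITERAL


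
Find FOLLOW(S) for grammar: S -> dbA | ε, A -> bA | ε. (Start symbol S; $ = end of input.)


$ ∈ FOLLOW(S). For each A -> αBβ: add FIRST(β)\{ε} to FOLLOW(B); if β nullable, add FOLLOW(A).
FOLLOW(S) = {$}


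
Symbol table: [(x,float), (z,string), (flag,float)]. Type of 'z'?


Lookup 'z' → type string


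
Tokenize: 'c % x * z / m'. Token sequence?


Scan left to right, longest-match per lexeme
Tokens: ID(c), OP(%), ID(x), OP(*), ID(z), OP(/), ID(m)


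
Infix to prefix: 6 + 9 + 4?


left-to-right (same/higher precedence on left): tree is (+ (+ 6 9) 4)
Prefix: + + 6 9 4


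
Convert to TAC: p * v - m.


Break into single-operator statements:
t1 = p * v
t2 = t1 - m


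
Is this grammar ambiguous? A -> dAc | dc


balanced d^n…c^n: each string has a unique parse
Unambiguous


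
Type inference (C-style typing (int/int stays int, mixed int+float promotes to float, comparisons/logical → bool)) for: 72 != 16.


Operand types: int != int
Rule: comparison yields bool
Result type: bool


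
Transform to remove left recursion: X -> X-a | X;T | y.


Left-recursive alternatives: X-a, X;T; non-recursive: y
Introduce X': X -> yX', X' -> -aX' | ;TX' | ε


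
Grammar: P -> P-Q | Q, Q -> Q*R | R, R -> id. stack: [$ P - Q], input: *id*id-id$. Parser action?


'*' can extend Q; shift to build Q -> Q*R
Action: shift


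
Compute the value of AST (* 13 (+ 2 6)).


Evaluate inner: (+ 2 6) = 8
Evaluate root: (* 13 8) = 104
Result: 104


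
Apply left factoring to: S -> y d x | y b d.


Common prefix: 'y'
Factored: S -> y S', S' -> d x | b d


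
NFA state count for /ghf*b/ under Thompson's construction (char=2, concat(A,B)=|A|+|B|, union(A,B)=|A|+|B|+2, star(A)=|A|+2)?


Syntax tree has 4 char leaf(s), 0 union(s), 1 star(s)
chars contribute 4×2 = 8; each union adds +2; each star adds +2
Total: 8 + 0 + 2 = 10 states


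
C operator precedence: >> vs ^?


'>>' is shift (level 8); '^' is bitwise XOR (level 4)
Higher level binds tighter
'>>' has higher precedence than '^'


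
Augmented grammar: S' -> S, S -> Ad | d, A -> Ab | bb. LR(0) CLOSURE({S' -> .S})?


Start: S' -> .S
For each item with dot before a nonterminal B, add B -> .γ for every B-production
Closure: [S' -> .S, S -> .Ad, S -> .d, A -> .Ab, A -> .bb]


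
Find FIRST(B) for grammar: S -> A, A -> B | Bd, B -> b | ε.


Per alternative of B: FIRST(b) = {b}; FIRST(ε) = {ε}
FIRST(B) = {b, ε}


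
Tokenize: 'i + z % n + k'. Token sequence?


Scan left to right, longest-match per lexeme
Tokens: ID(i), OP(+), ID(z), OP(%), ID(n), OP(+), ID(k)


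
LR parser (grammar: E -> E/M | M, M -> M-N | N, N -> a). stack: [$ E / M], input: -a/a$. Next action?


'-' can extend M; shift to build M -> M-N
Action: shift


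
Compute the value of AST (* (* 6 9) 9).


Evaluate inner: (* 6 9) = 54
Evaluate root: (* 54 9) = 486
Result: 486


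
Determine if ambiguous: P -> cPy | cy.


balanced c^n…y^n: each string has a unique parse
Unambiguous


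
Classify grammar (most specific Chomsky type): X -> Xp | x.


Left-linear: every RHS is a terminal or one nonterminal followed by a terminal
Classification: Type 3 (Regular)


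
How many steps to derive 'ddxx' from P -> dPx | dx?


Derivation: P => dPx => ddxx
Steps: 2


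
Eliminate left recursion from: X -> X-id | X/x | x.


Left-recursive alternatives: X-id, X/x; non-recursive: x
Introduce X': X -> xX', X' -> -idX' | /xX' | ε


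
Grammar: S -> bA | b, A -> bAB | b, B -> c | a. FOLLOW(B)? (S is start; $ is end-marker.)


$ ∈ FOLLOW(S). For each A -> αBβ: add FIRST(β)\{ε} to FOLLOW(B); if β nullable, add FOLLOW(A).
FOLLOW(B) = {$, a, c}


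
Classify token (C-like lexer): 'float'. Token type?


Pattern: reserved word
Type: KEYWORD


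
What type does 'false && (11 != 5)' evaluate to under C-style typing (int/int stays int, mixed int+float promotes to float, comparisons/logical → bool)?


Operand types: bool && bool
Rule: logical operators take bool operands and yield bool
Result type: bool


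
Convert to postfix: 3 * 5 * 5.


Left to right (same or higher precedence on left)
Postfix: 3 5 * 5 *


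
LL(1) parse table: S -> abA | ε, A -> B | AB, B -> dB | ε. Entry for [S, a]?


For [S, a]: 'a' ∈ FIRST(abA)
Entry: S -> abA


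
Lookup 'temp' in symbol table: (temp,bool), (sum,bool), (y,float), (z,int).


Lookup 'temp' → type bool


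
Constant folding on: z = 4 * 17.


4 * 17 = 68 at compile time
Optimized: z = 68


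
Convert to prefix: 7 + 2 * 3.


'*' binds tighter: tree is (+ 7 (* 2 3))
Prefix: + 7 * 2 3


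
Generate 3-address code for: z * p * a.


Break into single-operator statements:
t1 = z * p
t2 = t1 * a


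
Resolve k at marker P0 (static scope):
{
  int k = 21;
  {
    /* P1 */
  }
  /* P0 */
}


k declared in the same block as P0
k = 21


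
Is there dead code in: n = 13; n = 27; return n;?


first assignment to n is overwritten before any read
Dead: 'n = 13'


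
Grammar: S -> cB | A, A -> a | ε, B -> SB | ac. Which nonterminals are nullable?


A nonterminal is nullable iff some alternative derives ε (directly, or every symbol in it is nullable)
Nullable: {A, S}


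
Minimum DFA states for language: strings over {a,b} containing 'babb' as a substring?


KMP-style automaton: 4 progress states + 1 absorbing accept = 5
Minimal DFA: 5 states


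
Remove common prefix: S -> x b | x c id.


Common prefix: 'x'
Factored: S -> x S', S' -> b | c id


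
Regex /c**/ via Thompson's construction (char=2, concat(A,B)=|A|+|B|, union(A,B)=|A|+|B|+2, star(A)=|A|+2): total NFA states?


Syntax tree has 1 char leaf(s), 0 union(s), 2 star(s)
chars contribute 1×2 = 2; each union adds +2; each star adds +2
Total: 2 + 0 + 4 = 6 states


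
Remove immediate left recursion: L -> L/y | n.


Left-recursive alternatives: L/y; non-recursive: n
Introduce L': L -> nL', L' -> /yL' | ε


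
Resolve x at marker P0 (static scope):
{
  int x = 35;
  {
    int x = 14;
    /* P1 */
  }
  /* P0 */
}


x declared in the same block as P0
x = 35


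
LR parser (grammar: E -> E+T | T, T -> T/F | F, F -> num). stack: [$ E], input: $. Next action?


start symbol E on stack, input exhausted
Action: accept


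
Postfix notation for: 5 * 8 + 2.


Left to right (same or higher precedence on left)
Postfix: 5 8 * 2 +


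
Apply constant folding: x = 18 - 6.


18 - 6 = 12 at compile time
Optimized: x = 12


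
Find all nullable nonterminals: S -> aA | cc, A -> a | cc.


A nonterminal is nullable iff some alternative derives ε (directly, or every symbol in it is nullable)
Nullable: {}


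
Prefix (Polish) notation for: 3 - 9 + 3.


left-to-right (same/higher precedence on left): tree is (+ (- 3 9) 3)
Prefix: + - 3 9 3


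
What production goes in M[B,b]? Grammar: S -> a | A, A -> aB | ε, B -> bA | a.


For [B, b]: 'b' ∈ FIRST(bA)
Entry: B -> bA


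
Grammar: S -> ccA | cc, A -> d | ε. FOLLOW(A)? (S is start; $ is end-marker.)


$ ∈ FOLLOW(S). For each A -> αBβ: add FIRST(β)\{ε} to FOLLOW(B); if β nullable, add FOLLOW(A).
FOLLOW(A) = {$}


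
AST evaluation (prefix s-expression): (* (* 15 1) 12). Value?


Evaluate inner: (* 15 1) = 15
Evaluate root: (* 15 12) = 180
Result: 180


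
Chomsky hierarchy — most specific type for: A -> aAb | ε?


Single nonterminal LHS, but a^n b^n is not regular
Classification: Type 2 (Context-Free)


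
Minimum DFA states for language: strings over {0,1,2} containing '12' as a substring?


KMP-style automaton: 2 progress states + 1 absorbing accept = 3
Minimal DFA: 3 states


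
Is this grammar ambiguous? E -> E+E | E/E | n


'n+n/n' has two parse trees (no precedence encoded between + and /)
Ambiguous


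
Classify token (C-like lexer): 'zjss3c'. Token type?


Pattern: letter/underscore followed by alphanumerics, not a keyword
Type: IDENTIFIER


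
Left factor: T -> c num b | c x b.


Common prefix: 'c'
Factored: T -> c T', T' -> num b | x b


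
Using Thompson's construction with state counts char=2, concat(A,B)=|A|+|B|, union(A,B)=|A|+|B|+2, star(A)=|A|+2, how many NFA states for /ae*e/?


Syntax tree has 3 char leaf(s), 0 union(s), 1 star(s)
chars contribute 3×2 = 6; each union adds +2; each star adds +2
Total: 6 + 0 + 2 = 8 states


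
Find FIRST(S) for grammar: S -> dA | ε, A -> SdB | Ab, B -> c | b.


Per alternative of S: FIRST(dA) = {d}; FIRST(ε) = {ε}
FIRST(S) = {d, ε}


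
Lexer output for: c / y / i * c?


Scan left to right, longest-match per lexeme
Tokens: ID(c), OP(/), ID(y), OP(/), ID(i), OP(*), ID(c)


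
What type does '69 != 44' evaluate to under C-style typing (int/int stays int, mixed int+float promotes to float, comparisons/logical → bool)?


Operand types: int != int
Rule: comparison yields bool
Result type: bool


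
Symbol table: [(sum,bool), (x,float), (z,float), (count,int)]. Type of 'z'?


Lookup 'z' → type float


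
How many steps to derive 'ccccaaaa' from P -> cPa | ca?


Derivation: P => cPa => ccPaa => cccPaaa => ccccaaaa
Steps: 4


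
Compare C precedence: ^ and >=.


'>=' is relational (level 7); '^' is bitwise XOR (level 4)
Higher level binds tighter
'>=' has higher precedence than '^'


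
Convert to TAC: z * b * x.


Break into single-operator statements:
t1 = z * b
t2 = t1 * x


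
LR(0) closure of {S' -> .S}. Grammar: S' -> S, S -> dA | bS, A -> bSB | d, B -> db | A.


Start: S' -> .S
For each item with dot before a nonterminal B, add B -> .γ for every B-production
Closure: [S' -> .S, S -> .dA, S -> .bS]


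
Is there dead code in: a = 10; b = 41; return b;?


a is assigned but never read
Dead: 'a = 10'


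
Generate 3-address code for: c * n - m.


Break into single-operator statements:
t1 = c * n
t2 = t1 - m


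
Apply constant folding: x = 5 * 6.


5 * 6 = 30 at compile time
Optimized: x = 30


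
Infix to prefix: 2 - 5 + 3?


left-to-right (same/higher precedence on left): tree is (+ (- 2 5) 3)
Prefix: + - 2 5 3


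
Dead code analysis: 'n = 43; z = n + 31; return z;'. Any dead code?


n is read by z's definition; z is returned
No dead code


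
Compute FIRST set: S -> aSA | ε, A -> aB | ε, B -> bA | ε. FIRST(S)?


Per alternative of S: FIRST(aSA) = {a}; FIRST(ε) = {ε}
FIRST(S) = {a, ε}


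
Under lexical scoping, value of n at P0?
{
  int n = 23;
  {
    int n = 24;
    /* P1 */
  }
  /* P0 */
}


n declared in the same block as P0
n = 23


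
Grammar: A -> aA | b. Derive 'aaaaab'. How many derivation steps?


Derivation: A => aA => aaA => aaaA => aaaaA => aaaaaA => aaaaab
Steps: 6


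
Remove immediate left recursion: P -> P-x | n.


Left-recursive alternatives: P-x; non-recursive: n
Introduce P': P -> nP', P' -> -xP' | ε


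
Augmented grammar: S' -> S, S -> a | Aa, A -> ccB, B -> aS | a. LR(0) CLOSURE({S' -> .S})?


Start: S' -> .S
For each item with dot before a nonterminal B, add B -> .γ for every B-production
Closure: [S' -> .S, S -> .a, S -> .Aa, A -> .ccB]


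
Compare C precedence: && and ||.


'&&' is logical AND (level 2); '||' is logical OR (level 1)
Higher level binds tighter
'&&' has higher precedence than '||'


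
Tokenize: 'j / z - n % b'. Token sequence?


Scan left to right, longest-match per lexeme
Tokens: ID(j), OP(/), ID(z), OP(-), ID(n), OP(%), ID(b)


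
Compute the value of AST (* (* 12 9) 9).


Evaluate inner: (* 12 9) = 108
Evaluate root: (* 108 9) = 972
Result: 972


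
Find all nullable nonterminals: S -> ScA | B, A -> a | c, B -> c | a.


A nonterminal is nullable iff some alternative derives ε (directly, or every symbol in it is nullable)
Nullable: {}


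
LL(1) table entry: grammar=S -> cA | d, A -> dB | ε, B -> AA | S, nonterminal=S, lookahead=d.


For [S, d]: 'd' ∈ FIRST(d)
Entry: S -> d


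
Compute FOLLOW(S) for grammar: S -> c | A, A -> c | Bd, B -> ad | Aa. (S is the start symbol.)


$ ∈ FOLLOW(S). For each A -> αBβ: add FIRST(β)\{ε} to FOLLOW(B); if β nullable, add FOLLOW(A).
FOLLOW(S) = {$}


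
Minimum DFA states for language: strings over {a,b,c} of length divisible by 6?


Track length mod 6: states 0..5, accept at 0
Minimal DFA: 6 states


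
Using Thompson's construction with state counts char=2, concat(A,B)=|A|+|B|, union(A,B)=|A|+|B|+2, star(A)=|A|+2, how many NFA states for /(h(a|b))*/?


Syntax tree has 3 char leaf(s), 1 union(s), 1 star(s)
chars contribute 3×2 = 6; each union adds +2; each star adds +2
Total: 6 + 2 + 2 = 10 states


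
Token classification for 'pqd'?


Pattern: letter/underscore followed by alphanumerics, not a keyword
Type: IDENTIFIER


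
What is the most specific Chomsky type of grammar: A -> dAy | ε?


Single nonterminal LHS, but d^n y^n is not regular
Classification: Type 2 (Context-Free)


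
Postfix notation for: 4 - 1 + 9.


Left to right (same or higher precedence on left)
Postfix: 4 1 - 9 +


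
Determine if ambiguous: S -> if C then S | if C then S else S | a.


dangling else: 'if C then if C then a else a' parses two ways
Ambiguous


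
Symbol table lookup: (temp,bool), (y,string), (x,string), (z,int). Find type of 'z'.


Lookup 'z' → type int


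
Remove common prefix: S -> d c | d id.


Common prefix: 'd'
Factored: S -> d S', S' -> c | id


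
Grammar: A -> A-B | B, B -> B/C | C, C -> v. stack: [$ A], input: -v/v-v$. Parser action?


shift '-' to continue A -> A-B
Action: shift


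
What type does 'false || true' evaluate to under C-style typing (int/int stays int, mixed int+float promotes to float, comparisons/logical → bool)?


Operand types: bool || bool
Rule: logical operators take bool operands and yield bool
Result type: bool


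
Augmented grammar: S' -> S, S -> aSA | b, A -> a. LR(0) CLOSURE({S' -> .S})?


Start: S' -> .S
For each item with dot before a nonterminal B, add B -> .γ for every B-production
Closure: [S' -> .S, S -> .aSA, S -> .b]


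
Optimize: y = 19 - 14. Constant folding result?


19 - 14 = 5 at compile time
Optimized: y = 5


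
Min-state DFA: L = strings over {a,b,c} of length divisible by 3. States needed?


Track length mod 3: states 0..2, accept at 0
Minimal DFA: 3 states


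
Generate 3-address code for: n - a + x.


Break into single-operator statements:
t1 = n - a
t2 = t1 + x


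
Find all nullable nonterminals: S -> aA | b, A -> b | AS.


A nonterminal is nullable iff some alternative derives ε (directly, or every symbol in it is nullable)
Nullable: {}


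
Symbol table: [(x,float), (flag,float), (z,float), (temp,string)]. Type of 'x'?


Lookup 'x' → type float


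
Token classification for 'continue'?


Pattern: reserved word
Type: KEYWORD


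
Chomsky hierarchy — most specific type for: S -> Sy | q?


Left-linear: every RHS is a terminal or one nonterminal followed by a terminal
Classification: Type 3 (Regular)


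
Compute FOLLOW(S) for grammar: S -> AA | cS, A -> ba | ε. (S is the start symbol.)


$ ∈ FOLLOW(S). For each A -> αBβ: add FIRST(β)\{ε} to FOLLOW(B); if β nullable, add FOLLOW(A).
FOLLOW(S) = {$}


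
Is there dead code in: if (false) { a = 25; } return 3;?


condition is constant false, so the whole block is unreachable
Dead: 'if (false) { a = 25; }'


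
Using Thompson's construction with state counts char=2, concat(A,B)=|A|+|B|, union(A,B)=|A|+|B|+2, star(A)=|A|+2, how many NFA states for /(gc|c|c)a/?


Syntax tree has 5 char leaf(s), 2 union(s), 0 star(s)
chars contribute 5×2 = 10; each union adds +2; each star adds +2
Total: 10 + 4 + 0 = 14 states


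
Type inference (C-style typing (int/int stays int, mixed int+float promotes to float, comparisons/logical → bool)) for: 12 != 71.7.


Operand types: int != float
Rule: comparison yields bool
Result type: bool


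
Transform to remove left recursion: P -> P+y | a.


Left-recursive alternatives: P+y; non-recursive: a
Introduce P': P -> aP', P' -> +yP' | ε


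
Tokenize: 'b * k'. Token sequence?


Scan left to right, longest-match per lexeme
Tokens: ID(b), OP(*), ID(k)


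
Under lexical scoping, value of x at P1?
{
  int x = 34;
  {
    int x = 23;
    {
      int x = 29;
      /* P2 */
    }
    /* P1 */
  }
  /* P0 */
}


x declared in the same block as P1
x = 23


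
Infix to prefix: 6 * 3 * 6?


left-to-right (same/higher precedence on left): tree is (* (* 6 3) 6)
Prefix: * * 6 3 6


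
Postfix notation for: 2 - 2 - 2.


Left to right (same or higher precedence on left)
Postfix: 2 2 - 2 -


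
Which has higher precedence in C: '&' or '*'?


'*' is multiplicative (level 10); '&' is bitwise AND (level 5)
Higher level binds tighter
'*' has higher precedence than '&'


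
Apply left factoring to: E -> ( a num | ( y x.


Common prefix: '('
Factored: E -> ( E', E' -> a num | y x


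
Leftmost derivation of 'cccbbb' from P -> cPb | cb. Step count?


Derivation: P => cPb => ccPbb => cccbbb
Steps: 3


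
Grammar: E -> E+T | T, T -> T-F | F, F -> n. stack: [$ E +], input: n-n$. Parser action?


no handle ('E+' is not any RHS); shift 'n'
Action: shift


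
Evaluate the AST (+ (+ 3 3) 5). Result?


Evaluate inner: (+ 3 3) = 6
Evaluate root: (+ 6 5) = 11
Result: 11


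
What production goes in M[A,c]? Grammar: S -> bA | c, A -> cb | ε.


For [A, c]: 'c' ∈ FIRST(cb)
Entry: A -> cb


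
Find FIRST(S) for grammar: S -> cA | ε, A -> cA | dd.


Per alternative of S: FIRST(cA) = {c}; FIRST(ε) = {ε}
FIRST(S) = {c, ε}


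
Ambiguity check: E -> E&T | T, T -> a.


precedence layered via separate nonterminal T: deterministic
Unambiguous


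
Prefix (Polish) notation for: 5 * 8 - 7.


left-to-right (same/higher precedence on left): tree is (- (* 5 8) 7)
Prefix: - * 5 8 7


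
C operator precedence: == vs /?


'/' is multiplicative (level 10); '==' is equality (level 6)
Higher level binds tighter
'/' has higher precedence than '=='


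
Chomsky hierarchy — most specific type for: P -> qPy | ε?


Single nonterminal LHS, but q^n y^n is not regular
Classification: Type 2 (Context-Free)


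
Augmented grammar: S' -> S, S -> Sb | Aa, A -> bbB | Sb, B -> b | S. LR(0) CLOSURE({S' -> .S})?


Start: S' -> .S
For each item with dot before a nonterminal B, add B -> .γ for every B-production
Closure: [S' -> .S, S -> .Sb, S -> .Aa, A -> .bbB, A -> .Sb]


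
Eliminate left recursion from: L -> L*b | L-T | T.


Left-recursive alternatives: L*b, L-T; non-recursive: T
Introduce L': L -> TL', L' -> *bL' | -TL' | ε


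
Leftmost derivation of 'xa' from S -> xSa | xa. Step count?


Derivation: S => xa
Steps: 1


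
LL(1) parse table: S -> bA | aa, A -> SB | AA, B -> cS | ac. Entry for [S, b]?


For [S, b]: 'b' ∈ FIRST(bA)
Entry: S -> bA


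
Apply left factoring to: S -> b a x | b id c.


Common prefix: 'b'
Factored: S -> b S', S' -> a x | id c


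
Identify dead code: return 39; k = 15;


statement follows a return and is unreachable
Dead: 'k = 15'


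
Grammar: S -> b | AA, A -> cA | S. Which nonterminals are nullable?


A nonterminal is nullable iff some alternative derives ε (directly, or every symbol in it is nullable)
Nullable: {}


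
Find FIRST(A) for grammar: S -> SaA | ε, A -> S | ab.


Per alternative of A: FIRST(S) = {a, ε}; FIRST(ab) = {a}
FIRST(A) = {a, ε}


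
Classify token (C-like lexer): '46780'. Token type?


Pattern: digits only
Type: INTEGER_LITERAL


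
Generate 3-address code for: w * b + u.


Break into single-operator statements:
t1 = w * b
t2 = t1 + u


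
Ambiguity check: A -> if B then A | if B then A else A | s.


dangling else: 'if B then if B then s else s' parses two ways
Ambiguous


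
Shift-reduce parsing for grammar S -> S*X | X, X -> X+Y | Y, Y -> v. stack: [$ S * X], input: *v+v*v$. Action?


handle 'S*X' on top; lookahead ∈ FOLLOW(S) = {*, $}
Action: reduce (S -> S*X)


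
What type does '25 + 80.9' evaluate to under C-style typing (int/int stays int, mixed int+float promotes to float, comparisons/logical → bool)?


Operand types: int + float
Rule: mixed int/float promotes to float; int/int stays int
Result type: float


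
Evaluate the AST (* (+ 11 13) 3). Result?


Evaluate inner: (+ 11 13) = 24
Evaluate root: (* 24 3) = 72
Result: 72


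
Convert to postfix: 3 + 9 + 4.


Left to right (same or higher precedence on left)
Postfix: 3 9 + 4 +


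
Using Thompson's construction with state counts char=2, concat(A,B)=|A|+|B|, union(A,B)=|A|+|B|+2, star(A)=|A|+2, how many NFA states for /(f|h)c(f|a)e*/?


Syntax tree has 6 char leaf(s), 2 union(s), 1 star(s)
chars contribute 6×2 = 12; each union adds +2; each star adds +2
Total: 12 + 4 + 2 = 18 states


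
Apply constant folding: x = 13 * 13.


13 * 13 = 169 at compile time
Optimized: x = 169


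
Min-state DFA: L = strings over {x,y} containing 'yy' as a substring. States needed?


KMP-style automaton: 2 progress states + 1 absorbing accept = 3
Minimal DFA: 3 states


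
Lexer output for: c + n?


Scan left to right, longest-match per lexeme
Tokens: ID(c), OP(+), ID(n)


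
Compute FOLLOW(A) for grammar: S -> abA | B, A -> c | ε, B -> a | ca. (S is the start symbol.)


$ ∈ FOLLOW(S). For each A -> αBβ: add FIRST(β)\{ε} to FOLLOW(B); if β nullable, add FOLLOW(A).
FOLLOW(A) = {$}


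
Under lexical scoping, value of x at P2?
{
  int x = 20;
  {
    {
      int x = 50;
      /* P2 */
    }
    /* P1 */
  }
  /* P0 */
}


x declared in the same block as P2
x = 50


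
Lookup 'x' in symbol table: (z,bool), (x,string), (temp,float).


Lookup 'x' → type string


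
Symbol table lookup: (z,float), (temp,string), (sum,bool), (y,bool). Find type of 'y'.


Lookup 'y' → type bool


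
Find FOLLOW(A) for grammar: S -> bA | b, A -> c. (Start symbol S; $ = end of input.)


$ ∈ FOLLOW(S). For each A -> αBβ: add FIRST(β)\{ε} to FOLLOW(B); if β nullable, add FOLLOW(A).
FOLLOW(A) = {$}


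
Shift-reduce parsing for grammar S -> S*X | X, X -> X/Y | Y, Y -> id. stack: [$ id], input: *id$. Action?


'id' on top is the handle for Y -> id
Action: reduce (Y -> id)


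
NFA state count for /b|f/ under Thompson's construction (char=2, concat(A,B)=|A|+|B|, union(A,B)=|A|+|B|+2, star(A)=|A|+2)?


Syntax tree has 2 char leaf(s), 1 union(s), 0 star(s)
chars contribute 2×2 = 4; each union adds +2; each star adds +2
Total: 4 + 2 + 0 = 6 states


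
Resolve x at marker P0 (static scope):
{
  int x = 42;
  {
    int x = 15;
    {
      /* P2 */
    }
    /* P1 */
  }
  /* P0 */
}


x declared in the same block as P0
x = 42


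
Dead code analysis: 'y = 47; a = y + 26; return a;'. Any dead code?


y is read by a's definition; a is returned
No dead code


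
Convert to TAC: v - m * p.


Break into single-operator statements:
t1 = m * p
t2 = v - t1


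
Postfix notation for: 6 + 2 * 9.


* has higher precedence, evaluate 2*9 first
Postfix: 6 2 9 * +


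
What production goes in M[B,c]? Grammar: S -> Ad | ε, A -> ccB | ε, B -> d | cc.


For [B, c]: 'c' ∈ FIRST(cc)
Entry: B -> cc


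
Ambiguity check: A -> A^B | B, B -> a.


precedence layered via separate nonterminal B: deterministic
Unambiguous


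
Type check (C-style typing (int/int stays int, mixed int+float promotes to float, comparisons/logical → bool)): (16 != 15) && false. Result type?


Operand types: bool && bool
Rule: logical operators take bool operands and yield bool
Result type: bool


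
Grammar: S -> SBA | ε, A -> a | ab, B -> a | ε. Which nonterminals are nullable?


A nonterminal is nullable iff some alternative derives ε (directly, or every symbol in it is nullable)
Nullable: {B, S}


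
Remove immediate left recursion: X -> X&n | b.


Left-recursive alternatives: X&n; non-recursive: b
Introduce X': X -> bX', X' -> &nX' | ε


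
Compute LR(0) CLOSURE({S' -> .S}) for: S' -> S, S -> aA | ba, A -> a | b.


Start: S' -> .S
For each item with dot before a nonterminal B, add B -> .γ for every B-production
Closure: [S' -> .S, S -> .aA, S -> .ba]


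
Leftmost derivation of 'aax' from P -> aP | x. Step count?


Derivation: P => aP => aaP => aax
Steps: 3


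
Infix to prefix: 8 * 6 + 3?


left-to-right (same/higher precedence on left): tree is (+ (* 8 6) 3)
Prefix: + * 8 6 3


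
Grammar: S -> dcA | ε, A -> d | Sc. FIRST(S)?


Per alternative of S: FIRST(dcA) = {d}; FIRST(ε) = {ε}
FIRST(S) = {d, ε}


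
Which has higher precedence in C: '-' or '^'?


'-' is additive (level 9); '^' is bitwise XOR (level 4)
Higher level binds tighter
'-' has higher precedence than '^'


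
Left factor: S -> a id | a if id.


Common prefix: 'a'
Factored: S -> a S', S' -> id | if id


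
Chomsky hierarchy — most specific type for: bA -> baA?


LHS has context (more than one symbol) and |LHS| ≤ |RHS|
Classification: Type 1 (Context-Sensitive)


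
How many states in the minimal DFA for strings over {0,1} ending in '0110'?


Track the longest suffix of input matching a prefix of '0110': 5 classes (prefixes of length 0..4)
Minimal DFA: 5 states


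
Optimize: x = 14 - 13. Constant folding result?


14 - 13 = 1 at compile time
Optimized: x = 1


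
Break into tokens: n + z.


Scan left to right, longest-match per lexeme
Tokens: ID(n), OP(+), ID(z)


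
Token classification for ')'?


Pattern: delimiter/punctuation
Type: PUNCTUATION
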